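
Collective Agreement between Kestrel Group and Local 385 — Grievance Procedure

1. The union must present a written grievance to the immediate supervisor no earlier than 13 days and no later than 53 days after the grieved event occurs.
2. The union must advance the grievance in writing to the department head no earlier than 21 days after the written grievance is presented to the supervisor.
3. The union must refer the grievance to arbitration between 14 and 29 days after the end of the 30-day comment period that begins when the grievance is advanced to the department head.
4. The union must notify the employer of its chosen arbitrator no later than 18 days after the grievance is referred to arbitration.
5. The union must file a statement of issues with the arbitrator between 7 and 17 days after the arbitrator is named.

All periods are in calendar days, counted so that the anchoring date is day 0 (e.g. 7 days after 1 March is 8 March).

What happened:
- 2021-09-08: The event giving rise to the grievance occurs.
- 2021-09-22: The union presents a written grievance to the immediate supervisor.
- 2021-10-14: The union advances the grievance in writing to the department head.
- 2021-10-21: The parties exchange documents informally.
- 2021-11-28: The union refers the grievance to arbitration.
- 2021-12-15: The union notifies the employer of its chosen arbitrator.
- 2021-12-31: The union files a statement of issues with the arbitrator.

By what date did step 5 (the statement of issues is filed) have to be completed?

Step 5 runs from 2021-12-15, when the arbitrator is named. The window is 7–17 days after 2021-12-15; it closes on 2022-01-01.

2022-01-01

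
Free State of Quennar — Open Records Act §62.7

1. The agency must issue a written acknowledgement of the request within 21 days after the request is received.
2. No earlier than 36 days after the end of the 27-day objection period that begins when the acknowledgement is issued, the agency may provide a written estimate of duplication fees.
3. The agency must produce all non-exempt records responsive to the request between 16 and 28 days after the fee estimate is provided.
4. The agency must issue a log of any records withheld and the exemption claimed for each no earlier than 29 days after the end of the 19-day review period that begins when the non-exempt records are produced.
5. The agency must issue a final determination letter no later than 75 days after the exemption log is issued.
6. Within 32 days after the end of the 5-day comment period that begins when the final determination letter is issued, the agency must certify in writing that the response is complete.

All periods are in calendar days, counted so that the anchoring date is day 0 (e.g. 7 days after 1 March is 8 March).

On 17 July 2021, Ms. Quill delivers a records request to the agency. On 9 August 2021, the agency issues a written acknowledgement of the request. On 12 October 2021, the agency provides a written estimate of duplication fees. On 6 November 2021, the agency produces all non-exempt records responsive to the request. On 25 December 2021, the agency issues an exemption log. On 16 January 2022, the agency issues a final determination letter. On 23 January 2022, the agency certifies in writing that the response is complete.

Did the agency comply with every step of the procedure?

No

Step 1 — counting 21 days from 17 July 2021 (when the request is received) gives a deadline of 7 August 2021; 9 August 2021 misses that deadline by 2 days.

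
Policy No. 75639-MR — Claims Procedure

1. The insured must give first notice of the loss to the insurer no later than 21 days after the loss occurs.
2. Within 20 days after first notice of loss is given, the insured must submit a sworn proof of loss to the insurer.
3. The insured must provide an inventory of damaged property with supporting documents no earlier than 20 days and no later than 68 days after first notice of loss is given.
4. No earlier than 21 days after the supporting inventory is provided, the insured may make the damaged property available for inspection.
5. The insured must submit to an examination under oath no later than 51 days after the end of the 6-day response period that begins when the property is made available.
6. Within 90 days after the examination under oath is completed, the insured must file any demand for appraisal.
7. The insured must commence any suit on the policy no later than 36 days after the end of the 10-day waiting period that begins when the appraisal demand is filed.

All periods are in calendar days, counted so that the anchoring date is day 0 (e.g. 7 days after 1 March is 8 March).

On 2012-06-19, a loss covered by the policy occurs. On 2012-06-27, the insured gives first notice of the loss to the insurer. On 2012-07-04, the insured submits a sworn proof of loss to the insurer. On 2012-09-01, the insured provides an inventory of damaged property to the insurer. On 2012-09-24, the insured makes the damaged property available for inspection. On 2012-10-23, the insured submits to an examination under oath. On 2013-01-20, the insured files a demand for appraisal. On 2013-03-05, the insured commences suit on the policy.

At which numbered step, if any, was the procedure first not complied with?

None — every step was satisfied

Step 1 — counting 21 days from 2012-06-19 (when the loss occurs) gives a deadline of 2012-07-10; completed 2012-06-27, before the deadline.
Step 2 — counting 20 days from 2012-06-27 (when first notice of loss is given) gives a deadline of 2012-07-17; done 2012-07-04 — timely.
Step 3 — 20 and 68 days from 2012-06-27 (when first notice of loss is given) are 2012-07-17 and 2012-09-03 respectively; 2012-09-01 falls inside that range.
Step 4 — must wait 21 days from 2012-09-01 (when the supporting inventory is provided), so not before 2012-09-22; done 2012-09-24 — permitted.
Step 5 — counting 51 days from 2012-09-30 (end of the 6-day response period, which began when the property is made available on 2012-09-24) gives a deadline of 2012-11-20; done 2012-10-23 — timely.
Step 6 — counting 90 days from 2012-10-23 (when the examination under oath is completed) gives a deadline of 2013-01-21; completed 2013-01-20, before the deadline.
Step 7 — counting 36 days from 2013-01-30 (end of the 10-day waiting period, which began when the appraisal demand is filed on 2013-01-20) gives a deadline of 2013-03-07; done 2013-03-05 — timely.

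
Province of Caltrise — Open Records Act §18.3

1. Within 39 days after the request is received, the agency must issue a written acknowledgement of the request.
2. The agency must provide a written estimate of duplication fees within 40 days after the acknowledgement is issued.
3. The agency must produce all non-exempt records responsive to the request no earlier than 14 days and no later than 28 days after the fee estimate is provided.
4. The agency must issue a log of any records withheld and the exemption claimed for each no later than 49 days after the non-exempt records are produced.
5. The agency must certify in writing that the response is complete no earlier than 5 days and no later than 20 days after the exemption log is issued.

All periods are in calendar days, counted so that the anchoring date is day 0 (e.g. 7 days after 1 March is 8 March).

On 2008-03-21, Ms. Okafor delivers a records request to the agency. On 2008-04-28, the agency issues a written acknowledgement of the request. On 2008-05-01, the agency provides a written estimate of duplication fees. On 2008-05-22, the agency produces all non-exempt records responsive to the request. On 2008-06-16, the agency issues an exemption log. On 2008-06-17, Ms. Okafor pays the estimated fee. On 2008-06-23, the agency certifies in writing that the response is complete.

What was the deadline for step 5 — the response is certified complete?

Step 5 runs from 2008-06-16, when the exemption log is issued. The window is 5–20 days after 2008-06-16; it closes on 2008-07-06.

2008-07-06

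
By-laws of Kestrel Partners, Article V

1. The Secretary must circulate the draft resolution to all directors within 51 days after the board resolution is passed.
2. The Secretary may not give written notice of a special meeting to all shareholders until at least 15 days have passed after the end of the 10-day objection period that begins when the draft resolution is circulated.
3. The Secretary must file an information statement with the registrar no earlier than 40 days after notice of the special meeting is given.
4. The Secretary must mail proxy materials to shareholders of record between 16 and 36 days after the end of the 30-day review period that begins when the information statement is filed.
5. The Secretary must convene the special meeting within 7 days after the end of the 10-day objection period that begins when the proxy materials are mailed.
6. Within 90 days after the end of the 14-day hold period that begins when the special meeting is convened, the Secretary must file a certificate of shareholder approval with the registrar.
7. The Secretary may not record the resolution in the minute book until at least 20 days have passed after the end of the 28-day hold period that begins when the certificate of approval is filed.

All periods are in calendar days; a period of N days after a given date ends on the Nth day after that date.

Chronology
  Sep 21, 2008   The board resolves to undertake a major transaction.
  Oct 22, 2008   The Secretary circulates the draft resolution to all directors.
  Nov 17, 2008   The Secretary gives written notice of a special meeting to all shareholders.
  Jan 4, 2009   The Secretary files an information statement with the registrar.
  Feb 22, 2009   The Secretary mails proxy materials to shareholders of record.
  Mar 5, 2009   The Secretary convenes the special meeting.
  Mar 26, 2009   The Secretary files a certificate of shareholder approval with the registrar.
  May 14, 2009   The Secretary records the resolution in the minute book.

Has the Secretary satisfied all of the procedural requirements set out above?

(1) due by Sep 21, 2008 + 51 days = Nov 11, 2008; Oct 22, 2008 is within that limit.
(2) permitted from Nov 1, 2008 + 15 days = Nov 16, 2008 onward; done Nov 17, 2008 — permitted.
(3) permitted from Nov 17, 2008 + 40 days = Dec 27, 2008 onward; Jan 4, 2009 is on or after that date.
(4) the permitted window runs from Feb 3, 2009 + 16 = Feb 19, 2009 to Feb 3, 2009 + 36 = Mar 11, 2009; done Feb 22, 2009, which is between those dates.
(5) due by Mar 4, 2009 + 7 days = Mar 11, 2009; Mar 5, 2009 is within that limit.
(6) due by Mar 19, 2009 + 90 days = Jun 17, 2009; completed Mar 26, 2009, before the deadline.
(7) permitted from Apr 23, 2009 + 20 days = May 13, 2009 onward; done May 14, 2009, after the minimum wait.

Yes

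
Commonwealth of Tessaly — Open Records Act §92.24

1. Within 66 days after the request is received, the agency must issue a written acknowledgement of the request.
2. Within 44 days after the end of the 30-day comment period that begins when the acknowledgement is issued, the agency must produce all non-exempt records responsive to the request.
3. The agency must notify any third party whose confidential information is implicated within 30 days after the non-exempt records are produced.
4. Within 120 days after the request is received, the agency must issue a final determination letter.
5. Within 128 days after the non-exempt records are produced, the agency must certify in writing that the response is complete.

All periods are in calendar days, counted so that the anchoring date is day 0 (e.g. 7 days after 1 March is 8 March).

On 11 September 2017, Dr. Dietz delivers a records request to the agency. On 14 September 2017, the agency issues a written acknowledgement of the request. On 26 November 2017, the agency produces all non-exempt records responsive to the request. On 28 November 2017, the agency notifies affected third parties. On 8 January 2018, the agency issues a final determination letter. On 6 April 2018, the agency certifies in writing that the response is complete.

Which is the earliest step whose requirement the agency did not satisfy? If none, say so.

(1) due by 11 September 2017 + 66 days = 16 November 2017; done 14 September 2017 — timely.
(2) due by 14 October 2017 + 44 days = 27 November 2017; done 26 November 2017 — timely.
(3) due by 26 November 2017 + 30 days = 26 December 2017; completed 28 November 2017, before the deadline.
(4) due by 11 September 2017 + 120 days = 9 January 2018; done 8 January 2018 — timely.
(5) due by 26 November 2017 + 128 days = 3 April 2018; not done until 6 April 2018, 3 days after the deadline.

Step 5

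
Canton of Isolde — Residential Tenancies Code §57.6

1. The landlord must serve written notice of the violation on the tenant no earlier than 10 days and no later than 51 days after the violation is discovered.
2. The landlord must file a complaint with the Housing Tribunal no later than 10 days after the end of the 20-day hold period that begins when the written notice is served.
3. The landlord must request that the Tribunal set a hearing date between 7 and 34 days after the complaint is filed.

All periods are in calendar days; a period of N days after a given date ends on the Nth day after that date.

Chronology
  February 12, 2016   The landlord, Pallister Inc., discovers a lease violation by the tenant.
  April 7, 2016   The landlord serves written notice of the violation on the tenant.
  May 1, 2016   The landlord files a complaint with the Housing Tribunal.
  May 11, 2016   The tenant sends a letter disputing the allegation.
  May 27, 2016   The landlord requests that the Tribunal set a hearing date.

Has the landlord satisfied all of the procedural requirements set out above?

No

Step 1: the window is 10–51 days after February 12, 2016 (when the violation is discovered), so February 22, 2016 through April 3, 2016; April 7, 2016 is 4 days past the end of the window.
No need to go further; step 1 was not satisfied.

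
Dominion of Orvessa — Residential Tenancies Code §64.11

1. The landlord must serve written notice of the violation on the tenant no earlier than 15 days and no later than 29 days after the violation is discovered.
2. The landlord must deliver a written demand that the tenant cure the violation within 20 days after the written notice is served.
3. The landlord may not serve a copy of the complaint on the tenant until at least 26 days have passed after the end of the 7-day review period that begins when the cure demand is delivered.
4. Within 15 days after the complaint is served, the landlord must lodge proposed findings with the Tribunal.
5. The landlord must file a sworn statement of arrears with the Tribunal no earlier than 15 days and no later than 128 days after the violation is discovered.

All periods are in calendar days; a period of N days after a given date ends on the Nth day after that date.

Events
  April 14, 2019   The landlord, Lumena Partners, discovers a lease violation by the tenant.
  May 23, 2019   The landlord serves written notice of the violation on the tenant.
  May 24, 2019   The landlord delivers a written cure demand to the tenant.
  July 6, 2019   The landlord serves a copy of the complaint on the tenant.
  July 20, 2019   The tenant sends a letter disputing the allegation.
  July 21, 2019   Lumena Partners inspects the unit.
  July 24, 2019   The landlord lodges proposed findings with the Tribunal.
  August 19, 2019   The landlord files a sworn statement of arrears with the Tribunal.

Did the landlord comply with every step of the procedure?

Step 1 — 15 and 29 days from April 14, 2019 (when the violation is discovered) are April 29, 2019 and May 13, 2019 respectively; May 23, 2019 is 10 days past the end of the window.

No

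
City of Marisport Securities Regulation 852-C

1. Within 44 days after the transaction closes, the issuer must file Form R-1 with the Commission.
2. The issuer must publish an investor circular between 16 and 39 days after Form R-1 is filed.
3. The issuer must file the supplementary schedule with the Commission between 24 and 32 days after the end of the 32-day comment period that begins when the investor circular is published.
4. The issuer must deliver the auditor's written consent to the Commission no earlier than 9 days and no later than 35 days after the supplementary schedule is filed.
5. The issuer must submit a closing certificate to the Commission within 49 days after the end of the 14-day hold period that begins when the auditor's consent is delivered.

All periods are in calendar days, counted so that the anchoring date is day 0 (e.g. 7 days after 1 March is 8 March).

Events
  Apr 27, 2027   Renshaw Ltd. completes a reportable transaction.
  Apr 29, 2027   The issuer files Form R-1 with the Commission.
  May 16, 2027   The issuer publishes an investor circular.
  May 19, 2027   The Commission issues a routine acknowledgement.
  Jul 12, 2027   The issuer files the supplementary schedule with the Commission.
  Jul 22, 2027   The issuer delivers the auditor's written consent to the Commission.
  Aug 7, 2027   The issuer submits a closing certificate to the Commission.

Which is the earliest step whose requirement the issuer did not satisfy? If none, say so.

None — every step was satisfied

Step 1: 44 days after Apr 27, 2027 (when the transaction closes) is Jun 10, 2027; Apr 29, 2027 is within that limit.
Step 2: the window is 16–39 days after Apr 29, 2027 (when Form R-1 is filed), so May 15, 2027 through Jun 7, 2027; done May 16, 2027, which is between those dates.
Step 3: the window is 24–32 days after Jun 17, 2027 (end of the 32-day comment period, which began when the investor circular is published on May 16, 2027), so Jul 11, 2027 through Jul 19, 2027; done Jul 12, 2027, which is between those dates.
Step 4: the window is 9–35 days after Jul 12, 2027 (when the supplementary schedule is filed), so Jul 21, 2027 through Aug 16, 2027; done Jul 22, 2027, which is between those dates.
Step 5: 49 days after Aug 5, 2027 (end of the 14-day hold period, which began when the auditor's consent is delivered on Jul 22, 2027) is Sep 23, 2027; done Aug 7, 2027 — timely.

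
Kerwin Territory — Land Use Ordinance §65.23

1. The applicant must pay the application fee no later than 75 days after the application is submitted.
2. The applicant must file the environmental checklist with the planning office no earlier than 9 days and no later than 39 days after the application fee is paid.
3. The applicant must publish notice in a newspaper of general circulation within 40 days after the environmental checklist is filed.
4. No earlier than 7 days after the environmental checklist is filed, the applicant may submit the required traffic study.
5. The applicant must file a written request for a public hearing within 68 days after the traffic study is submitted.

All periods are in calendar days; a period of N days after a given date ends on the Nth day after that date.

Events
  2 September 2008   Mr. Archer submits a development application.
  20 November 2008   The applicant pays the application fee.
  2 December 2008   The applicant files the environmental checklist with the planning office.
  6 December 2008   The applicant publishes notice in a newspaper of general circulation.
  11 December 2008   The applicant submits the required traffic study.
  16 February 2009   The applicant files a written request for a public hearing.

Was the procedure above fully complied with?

Step 1: 75 days after 2 September 2008 (when the application is submitted) is 16 November 2008; done 20 November 2008 — 4 days late.
Later steps need not be reached.

No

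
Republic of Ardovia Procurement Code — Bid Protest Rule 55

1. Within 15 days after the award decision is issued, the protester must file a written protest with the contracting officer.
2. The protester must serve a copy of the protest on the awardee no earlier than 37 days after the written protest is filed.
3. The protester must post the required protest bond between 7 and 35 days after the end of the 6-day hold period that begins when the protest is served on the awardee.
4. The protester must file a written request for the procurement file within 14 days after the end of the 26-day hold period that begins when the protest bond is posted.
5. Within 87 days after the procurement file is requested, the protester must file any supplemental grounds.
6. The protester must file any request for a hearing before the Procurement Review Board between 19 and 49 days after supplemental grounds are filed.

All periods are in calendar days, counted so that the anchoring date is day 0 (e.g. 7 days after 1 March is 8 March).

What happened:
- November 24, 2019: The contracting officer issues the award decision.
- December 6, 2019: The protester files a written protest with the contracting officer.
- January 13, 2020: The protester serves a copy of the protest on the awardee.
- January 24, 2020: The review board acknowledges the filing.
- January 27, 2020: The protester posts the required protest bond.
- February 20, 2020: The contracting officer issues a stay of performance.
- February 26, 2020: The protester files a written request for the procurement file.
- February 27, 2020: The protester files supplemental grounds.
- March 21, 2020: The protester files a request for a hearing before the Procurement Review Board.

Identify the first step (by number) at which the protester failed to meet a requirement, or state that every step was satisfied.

None — every step was satisfied

Step 1 — counting 15 days from November 24, 2019 (when the award decision is issued) gives a deadline of December 9, 2019; completed December 6, 2019, before the deadline.
Step 2 — must wait 37 days from December 6, 2019 (when the written protest is filed), so not before January 12, 2020; January 13, 2020 is on or after that date.
Step 3 — 7 and 35 days from January 19, 2020 (end of the 6-day hold period, which began when the protest is served on the awardee on January 13, 2020) are January 26, 2020 and February 23, 2020 respectively; done January 27, 2020, which is between those dates.
Step 4 — counting 14 days from February 22, 2020 (end of the 26-day hold period, which began when the protest bond is posted on January 27, 2020) gives a deadline of March 7, 2020; completed February 26, 2020, before the deadline.
Step 5 — counting 87 days from February 26, 2020 (when the procurement file is requested) gives a deadline of May 23, 2020; done February 27, 2020 — timely.
Step 6 — 19 and 49 days from February 27, 2020 (when supplemental grounds are filed) are March 17, 2020 and April 16, 2020 respectively; March 21, 2020 falls inside that range.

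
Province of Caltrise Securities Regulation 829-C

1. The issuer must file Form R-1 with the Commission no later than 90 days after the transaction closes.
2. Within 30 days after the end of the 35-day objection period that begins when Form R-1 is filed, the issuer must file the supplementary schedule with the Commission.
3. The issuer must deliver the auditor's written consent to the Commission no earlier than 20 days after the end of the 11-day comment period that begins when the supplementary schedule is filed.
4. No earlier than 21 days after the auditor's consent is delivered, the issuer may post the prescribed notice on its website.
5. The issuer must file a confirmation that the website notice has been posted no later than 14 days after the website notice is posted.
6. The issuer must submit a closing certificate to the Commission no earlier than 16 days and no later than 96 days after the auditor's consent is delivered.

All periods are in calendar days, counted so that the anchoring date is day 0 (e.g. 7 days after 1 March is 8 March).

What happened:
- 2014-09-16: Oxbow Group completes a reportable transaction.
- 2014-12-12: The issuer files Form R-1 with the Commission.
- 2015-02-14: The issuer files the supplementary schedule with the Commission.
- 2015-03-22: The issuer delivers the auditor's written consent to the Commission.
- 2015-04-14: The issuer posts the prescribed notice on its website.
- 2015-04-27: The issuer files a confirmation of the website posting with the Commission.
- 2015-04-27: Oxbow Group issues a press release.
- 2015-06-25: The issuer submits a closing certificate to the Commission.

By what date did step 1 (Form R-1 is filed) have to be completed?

2014-12-15

Step 1 runs from 2014-09-16, when the transaction closes. 90 days after 2014-09-16 is 2014-12-15.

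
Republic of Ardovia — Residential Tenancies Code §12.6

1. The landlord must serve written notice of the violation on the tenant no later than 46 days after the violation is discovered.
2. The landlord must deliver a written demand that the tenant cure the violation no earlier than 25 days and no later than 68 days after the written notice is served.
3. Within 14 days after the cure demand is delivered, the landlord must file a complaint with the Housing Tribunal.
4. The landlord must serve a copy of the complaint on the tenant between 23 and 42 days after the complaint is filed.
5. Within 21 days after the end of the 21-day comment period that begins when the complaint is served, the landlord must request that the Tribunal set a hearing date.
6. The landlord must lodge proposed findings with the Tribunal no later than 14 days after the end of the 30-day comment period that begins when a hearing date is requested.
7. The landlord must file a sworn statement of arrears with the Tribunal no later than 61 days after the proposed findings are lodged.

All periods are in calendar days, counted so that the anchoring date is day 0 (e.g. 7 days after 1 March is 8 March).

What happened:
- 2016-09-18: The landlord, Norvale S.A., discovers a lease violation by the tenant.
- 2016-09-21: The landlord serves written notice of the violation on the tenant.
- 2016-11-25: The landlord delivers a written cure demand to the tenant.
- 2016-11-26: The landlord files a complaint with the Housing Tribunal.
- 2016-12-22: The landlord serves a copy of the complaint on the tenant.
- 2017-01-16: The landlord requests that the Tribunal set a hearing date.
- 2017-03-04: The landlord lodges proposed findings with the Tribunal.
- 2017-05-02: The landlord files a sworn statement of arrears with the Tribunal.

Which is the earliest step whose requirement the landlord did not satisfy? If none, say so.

Step 6

Step 1 — counting 46 days from 2016-09-18 (when the violation is discovered) gives a deadline of 2016-11-03; 2016-09-21 is within that limit.
Step 2 — 25 and 68 days from 2016-09-21 (when the written notice is served) are 2016-10-16 and 2016-11-28 respectively; 2016-11-25 falls inside that range.
Step 3 — counting 14 days from 2016-11-25 (when the cure demand is delivered) gives a deadline of 2016-12-09; 2016-11-26 is within that limit.
Step 4 — 23 and 42 days from 2016-11-26 (when the complaint is filed) are 2016-12-19 and 2017-01-07 respectively; done 2016-12-22, which is between those dates.
Step 5 — counting 21 days from 2017-01-12 (end of the 21-day comment period, which began when the complaint is served on 2016-12-22) gives a deadline of 2017-02-02; done 2017-01-16 — timely.
Step 6 — counting 14 days from 2017-02-15 (end of the 30-day comment period, which began when a hearing date is requested on 2017-01-16) gives a deadline of 2017-03-01; 2017-03-04 misses that deadline by 3 days.
Later steps need not be reached.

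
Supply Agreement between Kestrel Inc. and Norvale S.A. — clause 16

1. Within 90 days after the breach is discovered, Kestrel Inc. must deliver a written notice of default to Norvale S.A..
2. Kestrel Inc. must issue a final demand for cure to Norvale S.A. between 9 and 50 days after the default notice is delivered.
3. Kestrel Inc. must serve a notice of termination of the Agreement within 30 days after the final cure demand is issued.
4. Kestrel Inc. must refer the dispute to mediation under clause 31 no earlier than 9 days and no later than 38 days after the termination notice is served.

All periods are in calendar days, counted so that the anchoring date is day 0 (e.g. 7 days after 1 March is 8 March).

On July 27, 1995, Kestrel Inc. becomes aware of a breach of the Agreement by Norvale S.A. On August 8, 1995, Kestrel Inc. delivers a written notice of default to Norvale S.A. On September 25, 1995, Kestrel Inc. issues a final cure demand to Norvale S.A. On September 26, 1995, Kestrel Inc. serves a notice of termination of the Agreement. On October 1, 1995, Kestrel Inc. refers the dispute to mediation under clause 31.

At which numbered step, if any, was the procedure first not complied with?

(1) due by July 27, 1995 + 90 days = October 25, 1995; done August 8, 1995 — timely.
(2) the permitted window runs from August 8, 1995 + 9 = August 17, 1995 to August 8, 1995 + 50 = September 27, 1995; September 25, 1995 falls inside that range.
(3) due by September 25, 1995 + 30 days = October 25, 1995; done September 26, 1995 — timely.
(4) the permitted window runs from September 26, 1995 + 9 = October 5, 1995 to September 26, 1995 + 38 = November 3, 1995; October 1, 1995 is 4 days too early.

Step 4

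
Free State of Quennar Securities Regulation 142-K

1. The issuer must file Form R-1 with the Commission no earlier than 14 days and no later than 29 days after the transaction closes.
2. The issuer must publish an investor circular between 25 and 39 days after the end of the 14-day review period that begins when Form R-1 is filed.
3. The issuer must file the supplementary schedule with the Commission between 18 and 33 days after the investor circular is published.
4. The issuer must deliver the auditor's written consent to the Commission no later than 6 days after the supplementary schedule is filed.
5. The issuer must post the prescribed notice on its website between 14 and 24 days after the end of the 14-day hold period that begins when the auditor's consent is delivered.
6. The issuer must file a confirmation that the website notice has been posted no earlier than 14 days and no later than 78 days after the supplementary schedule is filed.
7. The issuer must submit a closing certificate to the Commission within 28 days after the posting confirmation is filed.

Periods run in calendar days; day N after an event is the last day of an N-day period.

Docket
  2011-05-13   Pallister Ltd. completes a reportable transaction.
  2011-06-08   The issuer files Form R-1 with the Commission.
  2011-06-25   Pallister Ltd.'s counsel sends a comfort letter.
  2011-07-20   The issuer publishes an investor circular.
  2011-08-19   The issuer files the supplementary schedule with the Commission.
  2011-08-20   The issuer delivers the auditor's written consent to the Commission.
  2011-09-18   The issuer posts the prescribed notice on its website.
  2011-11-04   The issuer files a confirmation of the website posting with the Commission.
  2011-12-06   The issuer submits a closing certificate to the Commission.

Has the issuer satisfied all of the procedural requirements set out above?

No

(1) the permitted window runs from 2011-05-13 + 14 = 2011-05-27 to 2011-05-13 + 29 = 2011-06-11; done 2011-06-08, which is between those dates.
(2) the permitted window runs from 2011-06-22 + 25 = 2011-07-17 to 2011-06-22 + 39 = 2011-07-31; done 2011-07-20, which is between those dates.
(3) the permitted window runs from 2011-07-20 + 18 = 2011-08-07 to 2011-07-20 + 33 = 2011-08-22; 2011-08-19 falls inside that range.
(4) due by 2011-08-19 + 6 days = 2011-08-25; 2011-08-20 is within that limit.
(5) the permitted window runs from 2011-09-03 + 14 = 2011-09-17 to 2011-09-03 + 24 = 2011-09-27; done 2011-09-18 — within the window.
(6) the permitted window runs from 2011-08-19 + 14 = 2011-09-02 to 2011-08-19 + 78 = 2011-11-05; done 2011-11-04 — within the window.
(7) due by 2011-11-04 + 28 days = 2011-12-02; 2011-12-06 misses that deadline by 4 days.
That is the first point of non-compliance.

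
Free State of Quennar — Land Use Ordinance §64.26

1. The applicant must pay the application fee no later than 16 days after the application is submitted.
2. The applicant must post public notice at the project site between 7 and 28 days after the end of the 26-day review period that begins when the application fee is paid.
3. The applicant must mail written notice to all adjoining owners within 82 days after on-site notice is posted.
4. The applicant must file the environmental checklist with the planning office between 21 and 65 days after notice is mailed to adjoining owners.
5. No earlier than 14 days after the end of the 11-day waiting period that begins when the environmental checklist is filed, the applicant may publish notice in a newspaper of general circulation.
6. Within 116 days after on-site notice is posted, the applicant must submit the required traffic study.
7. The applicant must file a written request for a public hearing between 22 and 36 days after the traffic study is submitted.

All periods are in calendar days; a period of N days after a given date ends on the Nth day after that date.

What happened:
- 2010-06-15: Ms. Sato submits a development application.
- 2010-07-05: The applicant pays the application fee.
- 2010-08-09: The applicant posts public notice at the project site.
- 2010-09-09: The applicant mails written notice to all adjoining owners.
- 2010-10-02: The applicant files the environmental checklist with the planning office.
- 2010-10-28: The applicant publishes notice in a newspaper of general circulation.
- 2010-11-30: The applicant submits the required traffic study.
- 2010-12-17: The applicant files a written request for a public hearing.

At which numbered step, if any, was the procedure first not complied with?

Step 1

(1) due by 2010-06-15 + 16 days = 2010-07-01; not done until 2010-07-05, 4 days after the deadline.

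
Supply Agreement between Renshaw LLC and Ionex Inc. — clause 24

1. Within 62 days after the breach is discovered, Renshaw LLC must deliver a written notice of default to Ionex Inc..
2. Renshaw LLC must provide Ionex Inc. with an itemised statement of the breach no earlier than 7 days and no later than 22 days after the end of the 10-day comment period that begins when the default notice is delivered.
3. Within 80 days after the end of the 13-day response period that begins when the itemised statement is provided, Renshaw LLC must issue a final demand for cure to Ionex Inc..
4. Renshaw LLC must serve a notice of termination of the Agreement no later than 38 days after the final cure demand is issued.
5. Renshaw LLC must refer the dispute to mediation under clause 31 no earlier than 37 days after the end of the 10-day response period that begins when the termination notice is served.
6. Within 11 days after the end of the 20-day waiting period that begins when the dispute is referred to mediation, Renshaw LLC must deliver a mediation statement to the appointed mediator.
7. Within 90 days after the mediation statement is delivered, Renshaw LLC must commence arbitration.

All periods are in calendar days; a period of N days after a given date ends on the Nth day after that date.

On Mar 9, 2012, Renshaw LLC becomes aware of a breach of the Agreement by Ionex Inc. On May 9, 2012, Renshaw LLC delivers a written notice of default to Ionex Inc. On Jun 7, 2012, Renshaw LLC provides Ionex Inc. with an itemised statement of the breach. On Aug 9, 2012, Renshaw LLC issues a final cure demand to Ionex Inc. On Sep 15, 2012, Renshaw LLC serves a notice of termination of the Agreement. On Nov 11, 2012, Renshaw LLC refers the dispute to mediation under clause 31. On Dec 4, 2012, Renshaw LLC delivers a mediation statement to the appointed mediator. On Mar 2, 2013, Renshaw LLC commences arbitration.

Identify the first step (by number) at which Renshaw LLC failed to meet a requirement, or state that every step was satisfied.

(1) due by Mar 9, 2012 + 62 days = May 10, 2012; May 9, 2012 is within that limit.
(2) the permitted window runs from May 19, 2012 + 7 = May 26, 2012 to May 19, 2012 + 22 = Jun 10, 2012; done Jun 7, 2012, which is between those dates.
(3) due by Jun 20, 2012 + 80 days = Sep 8, 2012; done Aug 9, 2012 — timely.
(4) due by Aug 9, 2012 + 38 days = Sep 16, 2012; completed Sep 15, 2012, before the deadline.
(5) permitted from Sep 25, 2012 + 37 days = Nov 1, 2012 onward; done Nov 11, 2012, after the minimum wait.
(6) due by Dec 1, 2012 + 11 days = Dec 12, 2012; done Dec 4, 2012 — timely.
(7) due by Dec 4, 2012 + 90 days = Mar 4, 2013; Mar 2, 2013 is within that limit.

None — every step was satisfied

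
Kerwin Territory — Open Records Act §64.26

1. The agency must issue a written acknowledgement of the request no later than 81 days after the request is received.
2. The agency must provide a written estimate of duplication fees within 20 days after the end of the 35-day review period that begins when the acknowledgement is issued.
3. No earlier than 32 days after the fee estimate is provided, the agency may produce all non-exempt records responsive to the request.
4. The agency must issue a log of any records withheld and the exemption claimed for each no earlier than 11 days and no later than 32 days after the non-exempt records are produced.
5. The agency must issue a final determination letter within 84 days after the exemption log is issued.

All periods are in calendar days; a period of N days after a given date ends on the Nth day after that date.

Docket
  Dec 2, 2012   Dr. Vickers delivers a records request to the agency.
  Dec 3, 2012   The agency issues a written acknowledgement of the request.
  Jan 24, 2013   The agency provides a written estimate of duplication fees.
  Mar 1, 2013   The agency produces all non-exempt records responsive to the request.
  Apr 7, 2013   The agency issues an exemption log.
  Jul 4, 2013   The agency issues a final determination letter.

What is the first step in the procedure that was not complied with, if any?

Step 1 — counting 81 days from Dec 2, 2012 (when the request is received) gives a deadline of Feb 21, 2013; Dec 3, 2012 is within that limit.
Step 2 — counting 20 days from Jan 7, 2013 (end of the 35-day review period, which began when the acknowledgement is issued on Dec 3, 2012) gives a deadline of Jan 27, 2013; completed Jan 24, 2013, before the deadline.
Step 3 — must wait 32 days from Jan 24, 2013 (when the fee estimate is provided), so not before Feb 25, 2013; done Mar 1, 2013 — permitted.
Step 4 — 11 and 32 days from Mar 1, 2013 (when the non-exempt records are produced) are Mar 12, 2013 and Apr 2, 2013 respectively; done Apr 7, 2013 — 5 days after the window closed.

Step 4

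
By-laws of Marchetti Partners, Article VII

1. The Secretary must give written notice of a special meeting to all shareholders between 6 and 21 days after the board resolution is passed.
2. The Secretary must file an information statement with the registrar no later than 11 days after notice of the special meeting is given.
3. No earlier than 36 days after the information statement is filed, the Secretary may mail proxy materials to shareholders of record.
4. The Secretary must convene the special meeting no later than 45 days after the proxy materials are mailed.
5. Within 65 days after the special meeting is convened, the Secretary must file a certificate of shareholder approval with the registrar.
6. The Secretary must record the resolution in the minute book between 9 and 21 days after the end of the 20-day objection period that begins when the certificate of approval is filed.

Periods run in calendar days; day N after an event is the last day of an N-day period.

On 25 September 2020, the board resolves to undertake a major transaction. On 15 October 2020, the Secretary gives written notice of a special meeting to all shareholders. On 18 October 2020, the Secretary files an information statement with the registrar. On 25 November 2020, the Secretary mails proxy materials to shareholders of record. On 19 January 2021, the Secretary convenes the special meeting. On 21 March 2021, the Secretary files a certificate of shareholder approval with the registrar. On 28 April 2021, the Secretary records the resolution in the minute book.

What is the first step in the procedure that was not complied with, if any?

Step 4

Step 1: the window is 6–21 days after 25 September 2020 (when the board resolution is passed), so 1 October 2020 through 16 October 2020; done 15 October 2020, which is between those dates.
Step 2: 11 days after 15 October 2020 (when notice of the special meeting is given) is 26 October 2020; completed 18 October 2020, before the deadline.
Step 3: the earliest permitted date is 36 days after 18 October 2020 (when the information statement is filed), i.e. 23 November 2020; done 25 November 2020 — permitted.
Step 4: 45 days after 25 November 2020 (when the proxy materials are mailed) is 9 January 2021; not done until 19 January 2021, 10 days after the deadline.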